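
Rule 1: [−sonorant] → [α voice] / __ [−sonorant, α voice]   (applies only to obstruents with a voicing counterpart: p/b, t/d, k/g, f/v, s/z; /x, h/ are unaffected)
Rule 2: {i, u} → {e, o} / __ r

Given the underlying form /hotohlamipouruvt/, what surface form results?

hotohlamipooruft

Rule 1 (regressive voicing assimilation): /v/ precedes the voiceless obstruent /t/, so it devoices to [f] by assimilation. /hotohlamipouruvt/ → hotohlamipouruft.
Rule 2 (pre-rhotic lowering): /u/ is a high vowel immediately before /r/, so it lowers to [o]. /hotohlamipouruft/ → hotohlamipooruft.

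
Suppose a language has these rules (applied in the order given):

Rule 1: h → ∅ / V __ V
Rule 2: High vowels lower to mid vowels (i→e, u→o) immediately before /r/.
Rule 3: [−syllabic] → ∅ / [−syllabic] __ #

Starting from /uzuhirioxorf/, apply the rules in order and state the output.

uzuerioxor

Rule 1 (intervocalic h-deletion): /h/ occurs between vowels /u/ and /i/, so it deletes. /uzuhirioxorf/ → uzuirioxorf.
Rule 2 (pre-rhotic lowering): /i/ is a high vowel immediately before /r/, so it lowers to [e]. /uzuirioxorf/ → uzuerioxorf.
Rule 3 (final cluster simplification): /f/ is the second consonant of a word-final cluster /rf/, so it deletes. /uzuerioxorf/ → uzuerioxor.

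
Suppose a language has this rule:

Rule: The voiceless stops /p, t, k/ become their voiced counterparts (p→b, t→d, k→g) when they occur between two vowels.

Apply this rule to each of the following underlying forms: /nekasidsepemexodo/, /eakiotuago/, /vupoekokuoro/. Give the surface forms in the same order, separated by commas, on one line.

negasidsebemexodo, eagioduago, vuboegoguoro

/nekasidsepemexodo/: /k/ is a voiceless stop between vowels /e/ and /a/, so it voices to [g]. /p/ is a voiceless stop between vowels /e/ and /e/, so it voices to [b]. → [negasidsebemexodo].
/eakiotuago/: /k/ is a voiceless stop between vowels /a/ and /i/, so it voices to [g]. /t/ is a voiceless stop between vowels /o/ and /u/, so it voices to [d]. → [eagioduago].
/vupoekokuoro/: /p/ is a voiceless stop between vowels /u/ and /o/, so it voices to [b]. /k/ is a voiceless stop between vowels /e/ and /o/, so it voices to [g]. /k/ is a voiceless stop between vowels /o/ and /u/, so it voices to [g]. → [vuboegoguoro].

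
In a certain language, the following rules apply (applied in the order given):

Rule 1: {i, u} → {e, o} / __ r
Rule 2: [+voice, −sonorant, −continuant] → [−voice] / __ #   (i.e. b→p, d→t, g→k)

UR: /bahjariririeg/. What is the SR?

Rule 1 (pre-rhotic lowering): /i/ is a high vowel immediately before /r/, so it lowers to [e]. /i/ is a high vowel immediately before /r/, so it lowers to [e]. /bahjariririeg/ → bahjarererieg.
Rule 2 (final devoicing): /g/ is a voiced stop in word-final position, so it devoices to [k]. /bahjarererieg/ → bahjarereriek.

bahjarereriek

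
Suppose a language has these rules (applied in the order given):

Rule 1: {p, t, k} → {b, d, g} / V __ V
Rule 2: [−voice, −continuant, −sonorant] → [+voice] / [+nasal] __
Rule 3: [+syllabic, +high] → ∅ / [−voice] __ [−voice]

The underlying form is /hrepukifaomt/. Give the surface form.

hrebugifaomd

Rule 1 (intervocalic voicing): /p/ is a voiceless stop between vowels /e/ and /u/, so it voices to [b]. /k/ is a voiceless stop between vowels /u/ and /i/, so it voices to [g]. /hrepukifaomt/ → hrebugifaomt.
Rule 2 (post-nasal voicing): /t/ is a voiceless stop immediately after the nasal /m/, so it voices to [d]. /hrebugifaomt/ → hrebugifaomd.
Rule 3 (high vowel syncope): no segment meets the environment; /hrebugifaomd/ is unchanged.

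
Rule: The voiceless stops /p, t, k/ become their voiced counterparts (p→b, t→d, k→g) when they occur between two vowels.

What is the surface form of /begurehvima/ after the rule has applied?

begurehvima

No segment of /begurehvima/ meets the structural description of the rule, so the form surfaces unchanged.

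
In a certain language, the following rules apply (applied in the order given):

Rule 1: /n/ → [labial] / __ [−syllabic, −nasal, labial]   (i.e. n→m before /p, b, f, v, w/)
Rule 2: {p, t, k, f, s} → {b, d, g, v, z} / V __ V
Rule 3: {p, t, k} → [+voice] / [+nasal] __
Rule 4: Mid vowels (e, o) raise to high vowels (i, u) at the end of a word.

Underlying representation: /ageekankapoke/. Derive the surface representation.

ageegangabogi

Rule 1 (nasal place assimilation): no segment meets the environment; /ageekankapoke/ is unchanged.
Rule 2 (intervocalic voicing): /k/ is a voiceless obstruent between vowels /e/ and /a/, so it voices to [g]. /p/ is a voiceless obstruent between vowels /a/ and /o/, so it voices to [b]. /k/ is a voiceless obstruent between vowels /o/ and /e/, so it voices to [g]. /ageekankapoke/ → ageegankaboge.
Rule 3 (post-nasal voicing): /k/ is a voiceless stop immediately after the nasal /n/, so it voices to [g]. /ageegankaboge/ → ageegangaboge.
Rule 4 (final vowel raising): /e/ is a mid vowel in word-final position, so it raises to [i]. /ageegangaboge/ → ageegangabogi.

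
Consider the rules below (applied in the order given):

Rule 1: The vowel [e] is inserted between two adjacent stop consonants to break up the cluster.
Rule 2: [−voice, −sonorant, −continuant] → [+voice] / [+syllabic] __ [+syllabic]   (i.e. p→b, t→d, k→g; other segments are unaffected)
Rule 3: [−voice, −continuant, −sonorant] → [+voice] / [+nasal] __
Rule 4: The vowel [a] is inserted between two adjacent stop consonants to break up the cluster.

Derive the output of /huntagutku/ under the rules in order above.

hundagudegu

Rule 1 (stop-cluster e-epenthesis): /t/ and /k/ form a stop–stop cluster, so [e] is inserted between them. /huntagutku/ → huntaguteku.
Rule 2 (intervocalic voicing): /t/ is a voiceless stop between vowels /u/ and /e/, so it voices to [d]. /k/ is a voiceless stop between vowels /e/ and /u/, so it voices to [g]. /huntaguteku/ → huntagudegu.
Rule 3 (post-nasal voicing): /t/ is a voiceless stop immediately after the nasal /n/, so it voices to [d]. /huntagudegu/ → hundagudegu.
Rule 4 (stop-cluster a-epenthesis): no segment meets the environment; /hundagudegu/ is unchanged.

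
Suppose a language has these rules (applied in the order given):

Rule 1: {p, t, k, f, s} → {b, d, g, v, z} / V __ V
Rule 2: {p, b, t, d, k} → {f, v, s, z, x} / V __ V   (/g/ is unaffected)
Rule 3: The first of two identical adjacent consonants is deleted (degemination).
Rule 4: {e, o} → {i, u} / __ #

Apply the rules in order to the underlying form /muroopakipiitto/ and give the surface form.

Rule 1 (intervocalic voicing): /p/ is a voiceless obstruent between vowels /o/ and /a/, so it voices to [b]. /k/ is a voiceless obstruent between vowels /a/ and /i/, so it voices to [g]. /p/ is a voiceless obstruent between vowels /i/ and /i/, so it voices to [b]. /muroopakipiitto/ → muroobagibiitto.
Rule 2 (intervocalic spirantization): /b/ is a stop between vowels /o/ and /a/, so it spirantizes to the fricative [v]. /b/ is a stop between vowels /i/ and /i/, so it spirantizes to the fricative [v]. /muroobagibiitto/ → muroovagiviitto.
Rule 3 (degemination): /tt/ is a geminate; the first /t/ deletes. /muroovagiviitto/ → muroovagiviito.
Rule 4 (final vowel raising): /o/ is a mid vowel in word-final position, so it raises to [u]. /muroovagiviito/ → muroovagiviitu.

muroovagiviitu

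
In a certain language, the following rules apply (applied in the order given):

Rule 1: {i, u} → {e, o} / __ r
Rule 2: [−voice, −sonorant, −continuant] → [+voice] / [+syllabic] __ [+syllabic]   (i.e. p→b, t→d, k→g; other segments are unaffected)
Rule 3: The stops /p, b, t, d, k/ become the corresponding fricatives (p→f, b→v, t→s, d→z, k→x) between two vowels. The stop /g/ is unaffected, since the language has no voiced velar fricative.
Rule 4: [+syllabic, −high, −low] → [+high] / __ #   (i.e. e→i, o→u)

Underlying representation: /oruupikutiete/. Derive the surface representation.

Rule 1 (pre-rhotic lowering): no segment meets the environment; /oruupikutiete/ is unchanged.
Rule 2 (intervocalic voicing): /p/ is a voiceless stop between vowels /u/ and /i/, so it voices to [b]. /k/ is a voiceless stop between vowels /i/ and /u/, so it voices to [g]. /t/ is a voiceless stop between vowels /u/ and /i/, so it voices to [d]. /t/ is a voiceless stop between vowels /e/ and /e/, so it voices to [d]. /oruupikutiete/ → oruubigudiede.
Rule 3 (intervocalic spirantization): /b/ is a stop between vowels /u/ and /i/, so it spirantizes to the fricative [v]. /d/ is a stop between vowels /u/ and /i/, so it spirantizes to the fricative [z]. /d/ is a stop between vowels /e/ and /e/, so it spirantizes to the fricative [z]. /oruubigudiede/ → oruuviguzieze.
Rule 4 (final vowel raising): /e/ is a mid vowel in word-final position, so it raises to [i]. /oruuviguzieze/ → oruuviguziezi.

oruuviguziezi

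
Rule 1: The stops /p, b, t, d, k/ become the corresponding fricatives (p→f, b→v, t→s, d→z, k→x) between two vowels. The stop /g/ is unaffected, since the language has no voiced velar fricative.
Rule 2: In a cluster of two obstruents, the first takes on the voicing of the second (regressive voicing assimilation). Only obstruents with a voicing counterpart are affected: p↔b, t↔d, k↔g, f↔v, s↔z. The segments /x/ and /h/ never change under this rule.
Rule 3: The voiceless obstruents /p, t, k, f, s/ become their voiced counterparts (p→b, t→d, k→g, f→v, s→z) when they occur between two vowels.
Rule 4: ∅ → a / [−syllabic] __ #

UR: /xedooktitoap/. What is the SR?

Rule 1 (intervocalic spirantization): /d/ is a stop between vowels /e/ and /o/, so it spirantizes to the fricative [z]. /t/ is a stop between vowels /i/ and /o/, so it spirantizes to the fricative [s]. /xedooktitoap/ → xezooktisoap.
Rule 2 (regressive voicing assimilation): no segment meets the environment; /xezooktisoap/ is unchanged.
Rule 3 (intervocalic voicing): /s/ is a voiceless obstruent between vowels /i/ and /o/, so it voices to [z]. /xezooktisoap/ → xezooktizoap.
Rule 4 (final a-epenthesis): the form ends in the consonant /p/, so [a] is inserted word-finally. /xezooktizoap/ → xezooktizoapa.

xezooktizoapa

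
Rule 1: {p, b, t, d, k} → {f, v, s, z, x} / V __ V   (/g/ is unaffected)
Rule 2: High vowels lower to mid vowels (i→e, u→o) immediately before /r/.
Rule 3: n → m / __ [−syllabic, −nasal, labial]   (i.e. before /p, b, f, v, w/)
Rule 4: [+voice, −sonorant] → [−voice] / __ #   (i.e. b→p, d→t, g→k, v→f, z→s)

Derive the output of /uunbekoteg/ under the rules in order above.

uumbexosek

Rule 1 (intervocalic spirantization): /k/ is a stop between vowels /e/ and /o/, so it spirantizes to the fricative [x]. /t/ is a stop between vowels /o/ and /e/, so it spirantizes to the fricative [s]. /uunbekoteg/ → uunbexoseg.
Rule 2 (pre-rhotic lowering): no segment meets the environment; /uunbexoseg/ is unchanged.
Rule 3 (nasal place assimilation): /n/ precedes the labial consonant /b/, so it assimilates in place to [m]. /uunbexoseg/ → uumbexoseg.
Rule 4 (final devoicing): /g/ is a voiced obstruent in word-final position, so it devoices to [k]. /uumbexoseg/ → uumbexosek.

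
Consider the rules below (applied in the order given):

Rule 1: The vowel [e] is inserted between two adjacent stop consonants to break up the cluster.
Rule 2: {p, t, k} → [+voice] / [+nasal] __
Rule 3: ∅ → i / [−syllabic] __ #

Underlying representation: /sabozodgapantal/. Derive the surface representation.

Rule 1 (stop-cluster e-epenthesis): /d/ and /g/ form a stop–stop cluster, so [e] is inserted between them. /sabozodgapantal/ → sabozodegapantal.
Rule 2 (post-nasal voicing): /t/ is a voiceless stop immediately after the nasal /n/, so it voices to [d]. /sabozodegapantal/ → sabozodegapandal.
Rule 3 (final i-epenthesis): the form ends in the consonant /l/, so [i] is inserted word-finally. /sabozodegapandal/ → sabozodegapandali.

sabozodegapandali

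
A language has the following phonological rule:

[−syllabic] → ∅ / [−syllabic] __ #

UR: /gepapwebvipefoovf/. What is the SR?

gepapwebvipefoov

/f/ is the second consonant of a word-final cluster /vf/, so it deletes.
The other instances of /g/, /p/, /w/, /b/, /v/, /f/ do not occur in the required environment and remain unchanged.
Surface form: [gepapwebvipefoov].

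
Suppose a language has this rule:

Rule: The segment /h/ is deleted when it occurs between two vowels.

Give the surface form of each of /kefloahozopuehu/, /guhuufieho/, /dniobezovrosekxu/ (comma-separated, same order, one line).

/kefloahozopuehu/: /h/ occurs between vowels /a/ and /o/, so it deletes. /h/ occurs between vowels /e/ and /u/, so it deletes. → [kefloaozopueu].
/guhuufieho/: /h/ occurs between vowels /u/ and /u/, so it deletes. /h/ occurs between vowels /e/ and /o/, so it deletes. → [guuufieo].
/dniobezovrosekxu/: the rule's environment is not met; surfaces unchanged as [dniobezovrosekxu].

kefloaozopueu, guuufieo, dniobezovrosekxu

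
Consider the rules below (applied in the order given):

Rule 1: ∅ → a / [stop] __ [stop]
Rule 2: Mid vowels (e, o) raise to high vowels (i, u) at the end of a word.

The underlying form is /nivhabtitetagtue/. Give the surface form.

nivhabatitetagatui

Rule 1 (stop-cluster a-epenthesis): /b/ and /t/ form a stop–stop cluster, so [a] is inserted between them. /g/ and /t/ form a stop–stop cluster, so [a] is inserted between them. /nivhabtitetagtue/ → nivhabatitetagatue.
Rule 2 (final vowel raising): /e/ is a mid vowel in word-final position, so it raises to [i]. /nivhabatitetagatue/ → nivhabatitetagatui.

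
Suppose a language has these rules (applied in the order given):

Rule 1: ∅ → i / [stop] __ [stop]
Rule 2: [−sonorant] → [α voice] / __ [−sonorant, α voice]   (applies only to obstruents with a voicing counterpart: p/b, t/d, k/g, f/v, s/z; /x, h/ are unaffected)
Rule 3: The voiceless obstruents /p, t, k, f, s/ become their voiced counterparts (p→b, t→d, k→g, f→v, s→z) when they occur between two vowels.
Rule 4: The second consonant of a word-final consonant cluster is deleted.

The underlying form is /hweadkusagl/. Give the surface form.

Rule 1 (stop-cluster i-epenthesis): /d/ and /k/ form a stop–stop cluster, so [i] is inserted between them. /hweadkusagl/ → hweadikusagl.
Rule 2 (regressive voicing assimilation): no segment meets the environment; /hweadikusagl/ is unchanged.
Rule 3 (intervocalic voicing): /k/ is a voiceless obstruent between vowels /i/ and /u/, so it voices to [g]. /s/ is a voiceless obstruent between vowels /u/ and /a/, so it voices to [z]. /hweadikusagl/ → hweadiguzagl.
Rule 4 (final cluster simplification): /l/ is the second consonant of a word-final cluster /gl/, so it deletes. /hweadiguzagl/ → hweadiguzag.

hweadiguzag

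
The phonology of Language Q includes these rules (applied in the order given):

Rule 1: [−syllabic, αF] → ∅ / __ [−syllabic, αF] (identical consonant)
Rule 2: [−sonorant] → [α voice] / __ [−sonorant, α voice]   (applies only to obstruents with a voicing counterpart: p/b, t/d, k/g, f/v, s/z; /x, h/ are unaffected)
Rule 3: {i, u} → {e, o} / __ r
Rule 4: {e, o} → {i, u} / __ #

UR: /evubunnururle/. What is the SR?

Rule 1 (degemination): /nn/ is a geminate; the first /n/ deletes. /evubunnururle/ → evubunururle.
Rule 2 (regressive voicing assimilation): no segment meets the environment; /evubunururle/ is unchanged.
Rule 3 (pre-rhotic lowering): /u/ is a high vowel immediately before /r/, so it lowers to [o]. /u/ is a high vowel immediately before /r/, so it lowers to [o]. /evubunururle/ → evubunororle.
Rule 4 (final vowel raising): /e/ is a mid vowel in word-final position, so it raises to [i]. /evubunororle/ → evubunororli.

evubunororli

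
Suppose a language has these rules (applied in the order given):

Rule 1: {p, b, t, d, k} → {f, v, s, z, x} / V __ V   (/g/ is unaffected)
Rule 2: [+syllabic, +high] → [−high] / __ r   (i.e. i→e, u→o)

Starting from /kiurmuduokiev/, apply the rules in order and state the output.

kiormuzuoxiev

Rule 1 (intervocalic spirantization): /d/ is a stop between vowels /u/ and /u/, so it spirantizes to the fricative [z]. /k/ is a stop between vowels /o/ and /i/, so it spirantizes to the fricative [x]. /kiurmuduokiev/ → kiurmuzuoxiev.
Rule 2 (pre-rhotic lowering): /u/ is a high vowel immediately before /r/, so it lowers to [o]. /kiurmuzuoxiev/ → kiormuzuoxiev.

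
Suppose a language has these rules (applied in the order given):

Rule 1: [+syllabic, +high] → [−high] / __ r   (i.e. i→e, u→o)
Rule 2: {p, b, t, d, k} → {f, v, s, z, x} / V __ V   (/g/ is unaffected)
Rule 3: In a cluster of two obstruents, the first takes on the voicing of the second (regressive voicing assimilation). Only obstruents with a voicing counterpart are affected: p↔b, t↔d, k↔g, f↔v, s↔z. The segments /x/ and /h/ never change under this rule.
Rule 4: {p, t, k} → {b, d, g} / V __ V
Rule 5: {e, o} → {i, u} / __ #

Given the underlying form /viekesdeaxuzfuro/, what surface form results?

Rule 1 (pre-rhotic lowering): /u/ is a high vowel immediately before /r/, so it lowers to [o]. /viekesdeaxuzfuro/ → viekesdeaxuzforo.
Rule 2 (intervocalic spirantization): /k/ is a stop between vowels /e/ and /e/, so it spirantizes to the fricative [x]. /viekesdeaxuzforo/ → viexesdeaxuzforo.
Rule 3 (regressive voicing assimilation): /s/ precedes the voiced obstruent /d/, so it voices to [z] by assimilation. /z/ precedes the voiceless obstruent /f/, so it devoices to [s] by assimilation. /viexesdeaxuzforo/ → viexezdeaxusforo.
Rule 4 (intervocalic voicing): no segment meets the environment; /viexezdeaxusforo/ is unchanged.
Rule 5 (final vowel raising): /o/ is a mid vowel in word-final position, so it raises to [u]. /viexezdeaxusforo/ → viexezdeaxusforu.

viexezdeaxusforu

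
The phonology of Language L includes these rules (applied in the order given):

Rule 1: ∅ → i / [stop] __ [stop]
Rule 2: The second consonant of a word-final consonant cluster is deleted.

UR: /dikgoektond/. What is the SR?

dikigoekiton

Rule 1 (stop-cluster i-epenthesis): /k/ and /g/ form a stop–stop cluster, so [i] is inserted between them. /k/ and /t/ form a stop–stop cluster, so [i] is inserted between them. /dikgoektond/ → dikigoekitond.
Rule 2 (final cluster simplification): /d/ is the second consonant of a word-final cluster /nd/, so it deletes. /dikigoekitond/ → dikigoekiton.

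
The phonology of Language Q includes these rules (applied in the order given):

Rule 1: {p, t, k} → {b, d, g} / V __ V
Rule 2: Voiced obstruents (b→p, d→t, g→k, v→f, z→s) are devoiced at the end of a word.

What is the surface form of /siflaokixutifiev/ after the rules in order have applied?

Rule 1 (intervocalic voicing): /k/ is a voiceless stop between vowels /o/ and /i/, so it voices to [g]. /t/ is a voiceless stop between vowels /u/ and /i/, so it voices to [d]. /siflaokixutifiev/ → siflaogixudifiev.
Rule 2 (final devoicing): /v/ is a voiced obstruent in word-final position, so it devoices to [f]. /siflaogixudifiev/ → siflaogixudifief.

siflaogixudifief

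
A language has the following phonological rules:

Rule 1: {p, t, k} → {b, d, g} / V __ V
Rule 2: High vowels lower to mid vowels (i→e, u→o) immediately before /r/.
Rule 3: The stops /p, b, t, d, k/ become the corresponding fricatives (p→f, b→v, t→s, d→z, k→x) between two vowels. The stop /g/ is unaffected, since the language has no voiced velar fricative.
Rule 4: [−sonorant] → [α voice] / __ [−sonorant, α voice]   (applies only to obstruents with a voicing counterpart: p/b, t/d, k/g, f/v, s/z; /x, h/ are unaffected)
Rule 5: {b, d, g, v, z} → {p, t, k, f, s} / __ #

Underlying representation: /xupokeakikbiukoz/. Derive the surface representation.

Rule 1 (intervocalic voicing): /p/ is a voiceless stop between vowels /u/ and /o/, so it voices to [b]. /k/ is a voiceless stop between vowels /o/ and /e/, so it voices to [g]. /k/ is a voiceless stop between vowels /a/ and /i/, so it voices to [g]. /k/ is a voiceless stop between vowels /u/ and /o/, so it voices to [g]. /xupokeakikbiukoz/ → xubogeagikbiugoz.
Rule 2 (pre-rhotic lowering): no segment meets the environment; /xubogeagikbiugoz/ is unchanged.
Rule 3 (intervocalic spirantization): /b/ is a stop between vowels /u/ and /o/, so it spirantizes to the fricative [v]. /xubogeagikbiugoz/ → xuvogeagikbiugoz.
Rule 4 (regressive voicing assimilation): /k/ precedes the voiced obstruent /b/, so it voices to [g] by assimilation. /xuvogeagikbiugoz/ → xuvogeagigbiugoz.
Rule 5 (final devoicing): /z/ is a voiced obstruent in word-final position, so it devoices to [s]. /xuvogeagigbiugoz/ → xuvogeagigbiugos.

xuvogeagigbiugos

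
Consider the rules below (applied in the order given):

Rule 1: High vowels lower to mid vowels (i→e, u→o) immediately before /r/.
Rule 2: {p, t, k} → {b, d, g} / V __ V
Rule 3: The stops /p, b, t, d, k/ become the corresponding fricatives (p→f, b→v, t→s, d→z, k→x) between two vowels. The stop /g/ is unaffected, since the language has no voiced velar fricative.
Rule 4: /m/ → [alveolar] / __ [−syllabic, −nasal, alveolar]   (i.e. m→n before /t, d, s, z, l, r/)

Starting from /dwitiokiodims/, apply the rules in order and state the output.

dwiziogiozins

Rule 1 (pre-rhotic lowering): no segment meets the environment; /dwitiokiodims/ is unchanged.
Rule 2 (intervocalic voicing): /t/ is a voiceless stop between vowels /i/ and /i/, so it voices to [d]. /k/ is a voiceless stop between vowels /o/ and /i/, so it voices to [g]. /dwitiokiodims/ → dwidiogiodims.
Rule 3 (intervocalic spirantization): /d/ is a stop between vowels /i/ and /i/, so it spirantizes to the fricative [z]. /d/ is a stop between vowels /o/ and /i/, so it spirantizes to the fricative [z]. /dwidiogiodims/ → dwiziogiozims.
Rule 4 (nasal place assimilation): /m/ precedes the alveolar consonant /s/, so it assimilates in place to [n]. /dwiziogiozims/ → dwiziogiozins.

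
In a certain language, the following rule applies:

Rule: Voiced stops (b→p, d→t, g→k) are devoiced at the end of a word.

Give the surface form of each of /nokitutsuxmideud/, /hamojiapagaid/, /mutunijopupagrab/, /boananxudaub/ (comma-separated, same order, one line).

/nokitutsuxmideud/: /d/ is a voiced stop in word-final position, so it devoices to [t]. → [nokitutsuxmideut].
/hamojiapagaid/: /d/ is a voiced stop in word-final position, so it devoices to [t]. → [hamojiapagait].
/mutunijopupagrab/: /b/ is a voiced stop in word-final position, so it devoices to [p]. → [mutunijopupagrap].
/boananxudaub/: /b/ is a voiced stop in word-final position, so it devoices to [p]. → [boananxudaup].

nokitutsuxmideut, hamojiapagait, mutunijopupagrap, boananxudaup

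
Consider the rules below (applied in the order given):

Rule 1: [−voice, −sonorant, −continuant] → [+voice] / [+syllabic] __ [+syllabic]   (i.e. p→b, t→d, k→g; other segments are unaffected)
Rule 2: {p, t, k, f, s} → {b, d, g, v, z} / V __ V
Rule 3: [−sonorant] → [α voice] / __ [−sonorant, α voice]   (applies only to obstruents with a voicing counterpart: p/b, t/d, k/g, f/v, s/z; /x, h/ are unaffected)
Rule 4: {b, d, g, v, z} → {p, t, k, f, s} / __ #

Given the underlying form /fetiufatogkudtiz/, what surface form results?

fediuvadokkuttis

Rule 1 (intervocalic voicing): /t/ is a voiceless stop between vowels /e/ and /i/, so it voices to [d]. /t/ is a voiceless stop between vowels /a/ and /o/, so it voices to [d]. /fetiufatogkudtiz/ → fediufadogkudtiz.
Rule 2 (intervocalic voicing): /f/ is a voiceless obstruent between vowels /u/ and /a/, so it voices to [v]. /fediufadogkudtiz/ → fediuvadogkudtiz.
Rule 3 (regressive voicing assimilation): /g/ precedes the voiceless obstruent /k/, so it devoices to [k] by assimilation. /d/ precedes the voiceless obstruent /t/, so it devoices to [t] by assimilation. /fediuvadogkudtiz/ → fediuvadokkuttiz.
Rule 4 (final devoicing): /z/ is a voiced obstruent in word-final position, so it devoices to [s]. /fediuvadokkuttiz/ → fediuvadokkuttis.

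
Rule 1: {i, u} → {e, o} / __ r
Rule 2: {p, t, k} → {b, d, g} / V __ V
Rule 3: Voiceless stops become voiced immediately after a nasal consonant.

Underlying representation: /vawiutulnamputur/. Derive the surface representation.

Rule 1 (pre-rhotic lowering): /u/ is a high vowel immediately before /r/, so it lowers to [o]. /vawiutulnamputur/ → vawiutulnamputor.
Rule 2 (intervocalic voicing): /t/ is a voiceless stop between vowels /u/ and /u/, so it voices to [d]. /t/ is a voiceless stop between vowels /u/ and /o/, so it voices to [d]. /vawiutulnamputor/ → vawiudulnampudor.
Rule 3 (post-nasal voicing): /p/ is a voiceless stop immediately after the nasal /m/, so it voices to [b]. /vawiudulnampudor/ → vawiudulnambudor.

vawiudulnambudor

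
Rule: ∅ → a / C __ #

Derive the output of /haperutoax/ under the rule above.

haperutoaxa

the form ends in the consonant /x/, so [a] is inserted word-finally.
Surface form: [haperutoaxa].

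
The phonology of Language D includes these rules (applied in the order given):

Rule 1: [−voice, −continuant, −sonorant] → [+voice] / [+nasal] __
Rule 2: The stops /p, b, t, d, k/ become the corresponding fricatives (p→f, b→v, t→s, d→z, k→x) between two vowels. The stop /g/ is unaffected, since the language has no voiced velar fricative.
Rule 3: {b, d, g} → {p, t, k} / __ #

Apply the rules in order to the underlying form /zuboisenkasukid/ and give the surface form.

zuvoisengasuxit

Rule 1 (post-nasal voicing): /k/ is a voiceless stop immediately after the nasal /n/, so it voices to [g]. /zuboisenkasukid/ → zuboisengasukid.
Rule 2 (intervocalic spirantization): /b/ is a stop between vowels /u/ and /o/, so it spirantizes to the fricative [v]. /k/ is a stop between vowels /u/ and /i/, so it spirantizes to the fricative [x]. /zuboisengasukid/ → zuvoisengasuxid.
Rule 3 (final devoicing): /d/ is a voiced stop in word-final position, so it devoices to [t]. /zuvoisengasuxid/ → zuvoisengasuxit.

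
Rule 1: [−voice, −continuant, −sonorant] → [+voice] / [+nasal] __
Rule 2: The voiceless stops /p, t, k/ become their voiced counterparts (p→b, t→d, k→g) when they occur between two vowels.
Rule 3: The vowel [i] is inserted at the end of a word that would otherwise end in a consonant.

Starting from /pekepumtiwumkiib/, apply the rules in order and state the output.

pegebumdiwumgiibi

Rule 1 (post-nasal voicing): /t/ is a voiceless stop immediately after the nasal /m/, so it voices to [d]. /k/ is a voiceless stop immediately after the nasal /m/, so it voices to [g]. /pekepumtiwumkiib/ → pekepumdiwumgiib.
Rule 2 (intervocalic voicing): /k/ is a voiceless stop between vowels /e/ and /e/, so it voices to [g]. /p/ is a voiceless stop between vowels /e/ and /u/, so it voices to [b]. /pekepumdiwumgiib/ → pegebumdiwumgiib.
Rule 3 (final i-epenthesis): the form ends in the consonant /b/, so [i] is inserted word-finally. /pegebumdiwumgiib/ → pegebumdiwumgiibi.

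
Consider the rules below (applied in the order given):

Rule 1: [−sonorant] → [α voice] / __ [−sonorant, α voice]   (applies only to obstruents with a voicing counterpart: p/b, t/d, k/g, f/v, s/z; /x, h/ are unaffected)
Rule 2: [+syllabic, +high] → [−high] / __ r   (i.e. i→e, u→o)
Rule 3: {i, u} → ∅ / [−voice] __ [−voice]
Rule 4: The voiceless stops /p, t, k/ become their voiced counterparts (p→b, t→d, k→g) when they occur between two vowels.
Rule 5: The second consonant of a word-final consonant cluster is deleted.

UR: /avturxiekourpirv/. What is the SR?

aftorxiegoorper

Rule 1 (regressive voicing assimilation): /v/ precedes the voiceless obstruent /t/, so it devoices to [f] by assimilation. /avturxiekourpirv/ → afturxiekourpirv.
Rule 2 (pre-rhotic lowering): /u/ is a high vowel immediately before /r/, so it lowers to [o]. /u/ is a high vowel immediately before /r/, so it lowers to [o]. /i/ is a high vowel immediately before /r/, so it lowers to [e]. /afturxiekourpirv/ → aftorxiekoorperv.
Rule 3 (high vowel syncope): no segment meets the environment; /aftorxiekoorperv/ is unchanged.
Rule 4 (intervocalic voicing): /k/ is a voiceless stop between vowels /e/ and /o/, so it voices to [g]. /aftorxiekoorperv/ → aftorxiegoorperv.
Rule 5 (final cluster simplification): /v/ is the second consonant of a word-final cluster /rv/, so it deletes. /aftorxiegoorperv/ → aftorxiegoorper.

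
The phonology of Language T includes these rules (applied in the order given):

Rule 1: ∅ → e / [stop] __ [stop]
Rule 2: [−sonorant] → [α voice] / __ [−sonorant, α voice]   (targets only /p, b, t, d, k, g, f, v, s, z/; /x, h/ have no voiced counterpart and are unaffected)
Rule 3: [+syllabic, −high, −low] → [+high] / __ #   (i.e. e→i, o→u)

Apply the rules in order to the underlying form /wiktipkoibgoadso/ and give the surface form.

Rule 1 (stop-cluster e-epenthesis): /k/ and /t/ form a stop–stop cluster, so [e] is inserted between them. /p/ and /k/ form a stop–stop cluster, so [e] is inserted between them. /b/ and /g/ form a stop–stop cluster, so [e] is inserted between them. /wiktipkoibgoadso/ → wiketipekoibegoadso.
Rule 2 (regressive voicing assimilation): /d/ precedes the voiceless obstruent /s/, so it devoices to [t] by assimilation. /wiketipekoibegoadso/ → wiketipekoibegoatso.
Rule 3 (final vowel raising): /o/ is a mid vowel in word-final position, so it raises to [u]. /wiketipekoibegoatso/ → wiketipekoibegoatsu.

wiketipekoibegoatsu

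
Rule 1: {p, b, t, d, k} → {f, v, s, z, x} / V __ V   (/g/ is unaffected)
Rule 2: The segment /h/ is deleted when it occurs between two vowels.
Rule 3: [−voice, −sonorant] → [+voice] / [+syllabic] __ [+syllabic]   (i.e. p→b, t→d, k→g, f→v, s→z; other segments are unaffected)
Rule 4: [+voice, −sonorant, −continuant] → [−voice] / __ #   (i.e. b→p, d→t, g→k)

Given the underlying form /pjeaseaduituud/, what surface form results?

pjeazeazuizuut

Rule 1 (intervocalic spirantization): /d/ is a stop between vowels /a/ and /u/, so it spirantizes to the fricative [z]. /t/ is a stop between vowels /i/ and /u/, so it spirantizes to the fricative [s]. /pjeaseaduituud/ → pjeaseazuisuud.
Rule 2 (intervocalic h-deletion): no segment meets the environment; /pjeaseazuisuud/ is unchanged.
Rule 3 (intervocalic voicing): /s/ is a voiceless obstruent between vowels /a/ and /e/, so it voices to [z]. /s/ is a voiceless obstruent between vowels /i/ and /u/, so it voices to [z]. /pjeaseazuisuud/ → pjeazeazuizuud.
Rule 4 (final devoicing): /d/ is a voiced stop in word-final position, so it devoices to [t]. /pjeazeazuizuud/ → pjeazeazuizuut.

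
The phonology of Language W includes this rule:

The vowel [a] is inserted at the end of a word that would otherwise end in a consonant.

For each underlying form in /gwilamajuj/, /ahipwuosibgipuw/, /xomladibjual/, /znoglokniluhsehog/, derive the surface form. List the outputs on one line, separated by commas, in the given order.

gwilamajuja, ahipwuosibgipuwa, xomladibjuala, znoglokniluhsehoga

/gwilamajuj/: the form ends in the consonant /j/, so [a] is inserted word-finally. → [gwilamajuja].
/ahipwuosibgipuw/: the form ends in the consonant /w/, so [a] is inserted word-finally. → [ahipwuosibgipuwa].
/xomladibjual/: the form ends in the consonant /l/, so [a] is inserted word-finally. → [xomladibjuala].
/znoglokniluhsehog/: the form ends in the consonant /g/, so [a] is inserted word-finally. → [znoglokniluhsehoga].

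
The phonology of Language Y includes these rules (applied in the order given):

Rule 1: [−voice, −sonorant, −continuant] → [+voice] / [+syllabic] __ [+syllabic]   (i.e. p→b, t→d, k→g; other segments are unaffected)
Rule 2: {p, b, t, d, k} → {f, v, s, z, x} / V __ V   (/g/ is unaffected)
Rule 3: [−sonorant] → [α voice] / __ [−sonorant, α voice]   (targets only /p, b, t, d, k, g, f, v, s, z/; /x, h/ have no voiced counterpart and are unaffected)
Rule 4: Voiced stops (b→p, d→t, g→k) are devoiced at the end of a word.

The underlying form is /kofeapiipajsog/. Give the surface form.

Rule 1 (intervocalic voicing): /p/ is a voiceless stop between vowels /a/ and /i/, so it voices to [b]. /p/ is a voiceless stop between vowels /i/ and /a/, so it voices to [b]. /kofeapiipajsog/ → kofeabiibajsog.
Rule 2 (intervocalic spirantization): /b/ is a stop between vowels /a/ and /i/, so it spirantizes to the fricative [v]. /b/ is a stop between vowels /i/ and /a/, so it spirantizes to the fricative [v]. /kofeabiibajsog/ → kofeaviivajsog.
Rule 3 (regressive voicing assimilation): no segment meets the environment; /kofeaviivajsog/ is unchanged.
Rule 4 (final devoicing): /g/ is a voiced stop in word-final position, so it devoices to [k]. /kofeaviivajsog/ → kofeaviivajsok.

kofeaviivajsok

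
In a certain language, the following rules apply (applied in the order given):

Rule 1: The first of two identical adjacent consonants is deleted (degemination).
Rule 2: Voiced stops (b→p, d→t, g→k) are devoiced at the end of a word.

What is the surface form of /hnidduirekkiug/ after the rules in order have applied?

hniduirekiuk

Rule 1 (degemination): /dd/ is a geminate; the first /d/ deletes. /kk/ is a geminate; the first /k/ deletes. /hnidduirekkiug/ → hniduirekiug.
Rule 2 (final devoicing): /g/ is a voiced stop in word-final position, so it devoices to [k]. /hniduirekiug/ → hniduirekiuk.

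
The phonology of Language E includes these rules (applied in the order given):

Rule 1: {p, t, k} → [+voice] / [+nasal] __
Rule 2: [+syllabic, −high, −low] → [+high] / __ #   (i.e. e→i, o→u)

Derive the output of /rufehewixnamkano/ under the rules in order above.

Rule 1 (post-nasal voicing): /k/ is a voiceless stop immediately after the nasal /m/, so it voices to [g]. /rufehewixnamkano/ → rufehewixnamgano.
Rule 2 (final vowel raising): /o/ is a mid vowel in word-final position, so it raises to [u]. /rufehewixnamgano/ → rufehewixnamganu.

rufehewixnamganu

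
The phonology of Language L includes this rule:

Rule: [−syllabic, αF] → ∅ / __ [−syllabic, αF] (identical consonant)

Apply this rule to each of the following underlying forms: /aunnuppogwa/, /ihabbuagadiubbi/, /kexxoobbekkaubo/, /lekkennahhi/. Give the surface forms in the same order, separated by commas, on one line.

aunupogwa, ihabuagadiubi, kexoobekaubo, lekenahi

/aunnuppogwa/: /nn/ is a geminate; the first /n/ deletes. /pp/ is a geminate; the first /p/ deletes. → [aunupogwa].
/ihabbuagadiubbi/: /bb/ is a geminate; the first /b/ deletes. /bb/ is a geminate; the first /b/ deletes. → [ihabuagadiubi].
/kexxoobbekkaubo/: /xx/ is a geminate; the first /x/ deletes. /bb/ is a geminate; the first /b/ deletes. /kk/ is a geminate; the first /k/ deletes. → [kexoobekaubo].
/lekkennahhi/: /kk/ is a geminate; the first /k/ deletes. /nn/ is a geminate; the first /n/ deletes. /hh/ is a geminate; the first /h/ deletes. → [lekenahi].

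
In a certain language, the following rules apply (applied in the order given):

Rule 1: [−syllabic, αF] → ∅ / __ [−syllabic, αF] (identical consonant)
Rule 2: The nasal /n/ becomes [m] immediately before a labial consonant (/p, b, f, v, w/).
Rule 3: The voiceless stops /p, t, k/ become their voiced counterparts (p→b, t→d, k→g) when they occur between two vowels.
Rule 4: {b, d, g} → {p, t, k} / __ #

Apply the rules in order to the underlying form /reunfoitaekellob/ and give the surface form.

Rule 1 (degemination): /ll/ is a geminate; the first /l/ deletes. /reunfoitaekellob/ → reunfoitaekelob.
Rule 2 (nasal place assimilation): /n/ precedes the labial consonant /f/, so it assimilates in place to [m]. /reunfoitaekelob/ → reumfoitaekelob.
Rule 3 (intervocalic voicing): /t/ is a voiceless stop between vowels /i/ and /a/, so it voices to [d]. /k/ is a voiceless stop between vowels /e/ and /e/, so it voices to [g]. /reumfoitaekelob/ → reumfoidaegelob.
Rule 4 (final devoicing): /b/ is a voiced stop in word-final position, so it devoices to [p]. /reumfoidaegelob/ → reumfoidaegelop.

reumfoidaegelop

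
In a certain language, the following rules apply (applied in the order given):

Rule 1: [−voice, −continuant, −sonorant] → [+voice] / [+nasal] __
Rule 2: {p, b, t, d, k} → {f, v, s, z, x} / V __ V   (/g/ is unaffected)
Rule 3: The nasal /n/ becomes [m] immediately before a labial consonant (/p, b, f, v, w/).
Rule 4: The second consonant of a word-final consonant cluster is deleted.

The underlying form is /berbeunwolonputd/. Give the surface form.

Rule 1 (post-nasal voicing): /p/ is a voiceless stop immediately after the nasal /n/, so it voices to [b]. /berbeunwolonputd/ → berbeunwolonbutd.
Rule 2 (intervocalic spirantization): no segment meets the environment; /berbeunwolonbutd/ is unchanged.
Rule 3 (nasal place assimilation): /n/ precedes the labial consonant /w/, so it assimilates in place to [m]. /n/ precedes the labial consonant /b/, so it assimilates in place to [m]. /berbeunwolonbutd/ → berbeumwolombutd.
Rule 4 (final cluster simplification): /d/ is the second consonant of a word-final cluster /td/, so it deletes. /berbeumwolombutd/ → berbeumwolombut.

berbeumwolombut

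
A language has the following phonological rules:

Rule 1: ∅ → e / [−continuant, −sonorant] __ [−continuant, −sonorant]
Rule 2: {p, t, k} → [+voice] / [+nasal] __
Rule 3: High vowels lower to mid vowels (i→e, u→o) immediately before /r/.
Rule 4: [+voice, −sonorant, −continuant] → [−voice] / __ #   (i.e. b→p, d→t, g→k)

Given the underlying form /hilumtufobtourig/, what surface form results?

hilumdufobetoorik

Rule 1 (stop-cluster e-epenthesis): /b/ and /t/ form a stop–stop cluster, so [e] is inserted between them. /hilumtufobtourig/ → hilumtufobetourig.
Rule 2 (post-nasal voicing): /t/ is a voiceless stop immediately after the nasal /m/, so it voices to [d]. /hilumtufobetourig/ → hilumdufobetourig.
Rule 3 (pre-rhotic lowering): /u/ is a high vowel immediately before /r/, so it lowers to [o]. /hilumdufobetourig/ → hilumdufobetoorig.
Rule 4 (final devoicing): /g/ is a voiced stop in word-final position, so it devoices to [k]. /hilumdufobetoorig/ → hilumdufobetoorik.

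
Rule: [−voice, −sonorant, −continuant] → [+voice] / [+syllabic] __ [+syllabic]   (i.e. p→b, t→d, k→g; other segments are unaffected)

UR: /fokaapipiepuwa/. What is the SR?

/k/ is a voiceless stop between vowels /o/ and /a/, so it voices to [g].
/p/ is a voiceless stop between vowels /a/ and /i/, so it voices to [b].
/p/ is a voiceless stop between vowels /i/ and /i/, so it voices to [b].
/p/ is a voiceless stop between vowels /e/ and /u/, so it voices to [b].
Surface form: [fogaabibiebuwa].

fogaabibiebuwa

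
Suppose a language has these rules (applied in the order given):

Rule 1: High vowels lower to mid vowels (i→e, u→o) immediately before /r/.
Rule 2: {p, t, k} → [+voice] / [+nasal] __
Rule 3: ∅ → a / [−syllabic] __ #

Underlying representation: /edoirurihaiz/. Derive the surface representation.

edoerorihaiza

Rule 1 (pre-rhotic lowering): /i/ is a high vowel immediately before /r/, so it lowers to [e]. /u/ is a high vowel immediately before /r/, so it lowers to [o]. /edoirurihaiz/ → edoerorihaiz.
Rule 2 (post-nasal voicing): no segment meets the environment; /edoerorihaiz/ is unchanged.
Rule 3 (final a-epenthesis): the form ends in the consonant /z/, so [a] is inserted word-finally. /edoerorihaiz/ → edoerorihaiza.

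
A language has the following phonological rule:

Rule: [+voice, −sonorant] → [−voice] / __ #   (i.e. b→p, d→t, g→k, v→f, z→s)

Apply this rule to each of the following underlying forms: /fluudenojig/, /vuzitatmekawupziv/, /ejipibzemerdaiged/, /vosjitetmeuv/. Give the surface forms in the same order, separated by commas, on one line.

fluudenojik, vuzitatmekawupzif, ejipibzemerdaiget, vosjitetmeuf

/fluudenojig/: /g/ is a voiced obstruent in word-final position, so it devoices to [k]. → [fluudenojik].
/vuzitatmekawupziv/: /v/ is a voiced obstruent in word-final position, so it devoices to [f]. → [vuzitatmekawupzif].
/ejipibzemerdaiged/: /d/ is a voiced obstruent in word-final position, so it devoices to [t]. → [ejipibzemerdaiget].
/vosjitetmeuv/: /v/ is a voiced obstruent in word-final position, so it devoices to [f]. → [vosjitetmeuf].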